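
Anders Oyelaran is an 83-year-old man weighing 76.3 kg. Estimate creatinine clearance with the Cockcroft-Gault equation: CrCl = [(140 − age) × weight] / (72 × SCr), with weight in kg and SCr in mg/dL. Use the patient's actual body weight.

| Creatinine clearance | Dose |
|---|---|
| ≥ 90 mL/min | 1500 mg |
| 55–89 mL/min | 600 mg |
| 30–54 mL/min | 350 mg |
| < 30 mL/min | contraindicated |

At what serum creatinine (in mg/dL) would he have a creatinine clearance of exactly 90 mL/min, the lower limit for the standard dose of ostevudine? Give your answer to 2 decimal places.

0.67 mg/dL

Standard dose requires CrCl ≥ 90 mL/min.
Set (140 − 83) × 76.3 / (72 × SCr) = 90
SCr = (140 − 83) × 76.3 / (72 × 90) = 0.671 mg/dL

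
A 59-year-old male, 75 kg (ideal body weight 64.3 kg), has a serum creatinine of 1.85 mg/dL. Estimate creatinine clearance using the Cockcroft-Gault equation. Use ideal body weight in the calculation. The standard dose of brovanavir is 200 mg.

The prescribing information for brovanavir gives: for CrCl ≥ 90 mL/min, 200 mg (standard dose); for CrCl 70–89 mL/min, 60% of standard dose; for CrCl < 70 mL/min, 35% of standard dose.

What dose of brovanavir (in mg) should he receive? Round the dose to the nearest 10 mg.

70 mg

CrCl = (140 − 59) × 64.3 / (72 × 1.85) = 5208.3 / 133.20 ≈ 39.1 mL/min
CrCl ≈ 39 mL/min → bracket < 70 mL/min.
35% of 200 mg = 70 mg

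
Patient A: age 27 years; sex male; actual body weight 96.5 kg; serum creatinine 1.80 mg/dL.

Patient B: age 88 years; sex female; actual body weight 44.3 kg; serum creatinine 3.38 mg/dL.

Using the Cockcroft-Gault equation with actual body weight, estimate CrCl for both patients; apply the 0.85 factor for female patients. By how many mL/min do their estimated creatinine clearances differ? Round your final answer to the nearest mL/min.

Patient A: CrCl = (140 − 27) × 96.5 / (72 × 1.8) = 10904.5 / 129.60 ≈ 84.1 mL/min
Patient B: CrCl = (140 − 88) × 44.3 / (72 × 3.38) × 0.85 = 2303.6 / 243.36 × 0.85 ≈ 8.0 mL/min
|84.1 − 8.0| = 76.1 mL/min

76 mL/min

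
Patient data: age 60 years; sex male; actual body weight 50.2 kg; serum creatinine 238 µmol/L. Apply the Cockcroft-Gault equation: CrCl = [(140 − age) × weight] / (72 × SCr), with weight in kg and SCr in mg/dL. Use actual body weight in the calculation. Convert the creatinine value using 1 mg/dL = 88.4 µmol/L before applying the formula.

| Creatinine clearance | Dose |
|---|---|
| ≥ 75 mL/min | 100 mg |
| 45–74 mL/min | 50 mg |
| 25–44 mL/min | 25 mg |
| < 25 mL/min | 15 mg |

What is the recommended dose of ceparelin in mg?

SCr = 238 / 88.4 = 2.692 mg/dL
CrCl = (140 − 60) × 50.2 / (72 × 2.692) = 4016.0 / 193.82 ≈ 20.7 mL/min
CrCl ≈ 21 mL/min → bracket < 25 mL/min.
Dose for this bracket: 15 mg.

15 mg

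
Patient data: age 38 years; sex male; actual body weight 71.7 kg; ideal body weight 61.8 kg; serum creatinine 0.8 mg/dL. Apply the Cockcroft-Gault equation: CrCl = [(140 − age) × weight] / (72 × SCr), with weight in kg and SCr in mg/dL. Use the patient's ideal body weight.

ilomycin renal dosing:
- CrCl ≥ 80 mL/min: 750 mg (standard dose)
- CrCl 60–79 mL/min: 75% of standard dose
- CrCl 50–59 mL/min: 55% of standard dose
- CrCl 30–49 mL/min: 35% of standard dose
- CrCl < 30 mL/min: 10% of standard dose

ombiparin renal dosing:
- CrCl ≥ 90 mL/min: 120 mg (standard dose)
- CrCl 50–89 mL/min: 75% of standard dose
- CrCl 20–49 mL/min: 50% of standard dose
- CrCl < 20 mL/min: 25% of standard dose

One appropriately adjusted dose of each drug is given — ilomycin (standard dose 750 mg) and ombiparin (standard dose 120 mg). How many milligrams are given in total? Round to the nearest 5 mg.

870 mg

CrCl = (140 − 38) × 61.8 / (72 × 0.8) = 6303.6 / 57.60 ≈ 109.4 mL/min
CrCl ≈ 109 mL/min.
ilomycin: ≥ 80 mL/min → 100% of 750 mg = 750 mg.
ombiparin: ≥ 90 mL/min → 100% of 120 mg = 120 mg.
Total = 750 + 120 = 870 mg.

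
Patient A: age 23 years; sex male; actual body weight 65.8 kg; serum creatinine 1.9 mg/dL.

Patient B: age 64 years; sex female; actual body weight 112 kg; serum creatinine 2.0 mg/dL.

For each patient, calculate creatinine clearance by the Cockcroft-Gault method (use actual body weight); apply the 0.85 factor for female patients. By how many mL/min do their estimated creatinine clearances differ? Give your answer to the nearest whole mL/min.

Patient A: CrCl = (140 − 23) × 65.8 / (72 × 1.9) = 7698.6 / 136.80 ≈ 56.3 mL/min
Patient B: CrCl = (140 − 64) × 112 / (72 × 2) × 0.85 = 8512.0 / 144.00 × 0.85 ≈ 50.2 mL/min
|56.3 − 50.2| = 6.1 mL/min

6 mL/min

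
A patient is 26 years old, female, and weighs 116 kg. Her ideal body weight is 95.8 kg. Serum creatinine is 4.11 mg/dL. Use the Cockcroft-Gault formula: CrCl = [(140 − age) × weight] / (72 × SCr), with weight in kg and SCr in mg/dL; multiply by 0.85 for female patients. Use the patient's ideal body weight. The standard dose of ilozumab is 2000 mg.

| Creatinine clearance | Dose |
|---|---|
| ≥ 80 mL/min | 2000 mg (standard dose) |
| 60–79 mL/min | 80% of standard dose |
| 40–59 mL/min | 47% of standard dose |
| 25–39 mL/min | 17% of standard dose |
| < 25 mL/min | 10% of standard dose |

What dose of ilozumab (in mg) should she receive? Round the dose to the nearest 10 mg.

340 mg

CrCl = (140 − 26) × 95.8 / (72 × 4.11) × 0.85 = 10921.2 / 295.92 × 0.85 ≈ 31.4 mL/min
CrCl ≈ 31 mL/min → bracket 25–39 mL/min.
17% of 2000 mg = 340 mg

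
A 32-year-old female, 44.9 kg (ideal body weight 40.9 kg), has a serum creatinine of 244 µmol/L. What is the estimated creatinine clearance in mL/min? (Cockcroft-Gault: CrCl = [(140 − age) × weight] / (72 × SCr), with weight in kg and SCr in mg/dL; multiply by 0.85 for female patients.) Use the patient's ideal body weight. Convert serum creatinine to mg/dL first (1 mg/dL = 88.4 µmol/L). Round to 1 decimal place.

SCr = 244 / 88.4 = 2.76 mg/dL
CrCl = (140 − 32) × 40.9 / (72 × 2.76) × 0.85 = 4417.2 / 198.72 × 0.85 ≈ 18.9 mL/min

18.9 mL/min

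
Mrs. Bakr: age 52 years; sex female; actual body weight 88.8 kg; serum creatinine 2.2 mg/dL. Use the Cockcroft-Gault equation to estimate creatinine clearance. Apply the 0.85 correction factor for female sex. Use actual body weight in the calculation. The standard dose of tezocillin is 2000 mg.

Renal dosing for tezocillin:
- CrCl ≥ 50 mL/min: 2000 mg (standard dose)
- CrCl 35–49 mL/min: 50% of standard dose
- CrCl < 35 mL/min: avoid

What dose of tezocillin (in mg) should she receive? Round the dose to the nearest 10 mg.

1000 mg

CrCl = (140 − 52) × 88.8 / (72 × 2.2) × 0.85 = 7814.4 / 158.40 × 0.85 ≈ 41.9 mL/min
CrCl ≈ 42 mL/min → bracket 35–49 mL/min.
50% of 2000 mg = 1000 mg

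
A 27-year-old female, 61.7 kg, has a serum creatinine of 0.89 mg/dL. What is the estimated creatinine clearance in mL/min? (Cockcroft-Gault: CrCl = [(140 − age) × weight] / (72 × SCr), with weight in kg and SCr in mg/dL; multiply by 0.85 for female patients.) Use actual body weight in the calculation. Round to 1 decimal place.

CrCl = (140 − 27) × 61.7 / (72 × 0.89) × 0.85 = 6972.1 / 64.08 × 0.85 ≈ 92.5 mL/min

92.5 mL/min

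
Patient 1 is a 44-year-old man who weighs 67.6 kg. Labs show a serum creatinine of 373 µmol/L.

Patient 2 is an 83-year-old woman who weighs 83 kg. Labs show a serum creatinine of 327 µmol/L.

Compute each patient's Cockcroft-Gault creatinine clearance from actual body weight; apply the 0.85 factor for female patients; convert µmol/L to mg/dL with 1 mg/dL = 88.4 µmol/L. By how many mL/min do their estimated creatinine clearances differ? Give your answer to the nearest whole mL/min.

6 mL/min

Patient 1: SCr = 373 / 88.4 = 4.219 mg/dL
Patient 1: CrCl = (140 − 44) × 67.6 / (72 × 4.219) = 6489.6 / 303.77 ≈ 21.4 mL/min
Patient 2: SCr = 327 / 88.4 = 3.699 mg/dL
Patient 2: CrCl = (140 − 83) × 83 / (72 × 3.699) × 0.85 = 4731.0 / 266.33 × 0.85 ≈ 15.1 mL/min
|21.4 − 15.1| = 6.3 mL/min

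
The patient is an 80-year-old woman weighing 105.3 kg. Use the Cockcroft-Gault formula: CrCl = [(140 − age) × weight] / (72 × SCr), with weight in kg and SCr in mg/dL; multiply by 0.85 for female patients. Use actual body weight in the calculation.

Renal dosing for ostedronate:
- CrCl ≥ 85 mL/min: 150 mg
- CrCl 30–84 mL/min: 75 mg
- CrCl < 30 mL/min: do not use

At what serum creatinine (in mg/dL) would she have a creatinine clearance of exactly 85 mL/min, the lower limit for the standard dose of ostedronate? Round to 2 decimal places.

0.88 mg/dL

Standard dose requires CrCl ≥ 85 mL/min.
Set (140 − 80) × 105.3 × 0.85 / (72 × SCr) = 85
SCr = (140 − 80) × 105.3 × 0.85 / (72 × 85) = 0.878 mg/dL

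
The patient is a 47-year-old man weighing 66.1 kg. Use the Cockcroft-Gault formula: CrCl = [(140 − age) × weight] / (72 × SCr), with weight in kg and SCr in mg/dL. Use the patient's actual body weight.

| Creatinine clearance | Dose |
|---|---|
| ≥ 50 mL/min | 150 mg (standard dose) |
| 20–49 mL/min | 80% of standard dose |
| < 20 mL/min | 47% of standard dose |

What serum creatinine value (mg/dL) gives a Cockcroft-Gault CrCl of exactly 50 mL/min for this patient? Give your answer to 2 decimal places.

Standard dose requires CrCl ≥ 50 mL/min.
Set (140 − 47) × 66.1 / (72 × SCr) = 50
SCr = (140 − 47) × 66.1 / (72 × 50) = 1.708 mg/dL

1.71 mg/dL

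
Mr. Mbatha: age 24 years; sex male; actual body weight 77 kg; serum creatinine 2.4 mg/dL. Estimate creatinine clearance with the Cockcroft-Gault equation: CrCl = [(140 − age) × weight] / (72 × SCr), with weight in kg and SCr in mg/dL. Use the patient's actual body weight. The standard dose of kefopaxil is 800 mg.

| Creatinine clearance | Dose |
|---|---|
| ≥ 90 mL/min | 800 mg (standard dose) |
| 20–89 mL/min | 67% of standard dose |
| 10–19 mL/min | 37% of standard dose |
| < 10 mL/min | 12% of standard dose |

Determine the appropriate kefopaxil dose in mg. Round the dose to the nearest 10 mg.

CrCl = (140 − 24) × 77 / (72 × 2.4) = 8932.0 / 172.80 ≈ 51.7 mL/min
CrCl ≈ 52 mL/min → bracket 20–89 mL/min.
67% of 800 mg = 536 mg → 540 mg

540 mg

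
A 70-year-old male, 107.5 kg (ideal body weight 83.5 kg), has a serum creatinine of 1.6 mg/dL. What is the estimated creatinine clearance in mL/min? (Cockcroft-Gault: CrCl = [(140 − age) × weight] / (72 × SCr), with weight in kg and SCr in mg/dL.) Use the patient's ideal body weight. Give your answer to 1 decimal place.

50.7 mL/min

CrCl = (140 − 70) × 83.5 / (72 × 1.6) = 5845.0 / 115.20 ≈ 50.7 mL/min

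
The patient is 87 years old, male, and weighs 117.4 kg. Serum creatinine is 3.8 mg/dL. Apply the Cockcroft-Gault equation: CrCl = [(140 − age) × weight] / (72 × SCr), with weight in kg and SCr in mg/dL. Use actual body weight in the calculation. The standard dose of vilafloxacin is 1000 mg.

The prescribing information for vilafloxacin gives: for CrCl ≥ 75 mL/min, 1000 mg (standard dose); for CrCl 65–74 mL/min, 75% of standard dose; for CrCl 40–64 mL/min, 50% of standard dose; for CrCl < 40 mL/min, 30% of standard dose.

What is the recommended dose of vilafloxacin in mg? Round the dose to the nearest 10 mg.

CrCl = (140 − 87) × 117.4 / (72 × 3.8) = 6222.2 / 273.60 ≈ 22.7 mL/min
CrCl ≈ 23 mL/min → bracket < 40 mL/min.
30% of 1000 mg = 300 mg

300 mg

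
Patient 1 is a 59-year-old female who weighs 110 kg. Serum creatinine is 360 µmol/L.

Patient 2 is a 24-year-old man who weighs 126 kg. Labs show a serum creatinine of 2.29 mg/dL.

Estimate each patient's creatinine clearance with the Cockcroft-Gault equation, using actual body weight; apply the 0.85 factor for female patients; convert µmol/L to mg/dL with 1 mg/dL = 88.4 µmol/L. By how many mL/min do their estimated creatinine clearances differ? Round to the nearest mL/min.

63 mL/min

Patient 1: SCr = 360 / 88.4 = 4.072 mg/dL
Patient 1: CrCl = (140 − 59) × 110 / (72 × 4.072) × 0.85 = 8910.0 / 293.18 × 0.85 ≈ 25.8 mL/min
Patient 2: CrCl = (140 − 24) × 126 / (72 × 2.29) = 14616.0 / 164.88 ≈ 88.6 mL/min
|25.8 − 88.6| = 62.8 mL/min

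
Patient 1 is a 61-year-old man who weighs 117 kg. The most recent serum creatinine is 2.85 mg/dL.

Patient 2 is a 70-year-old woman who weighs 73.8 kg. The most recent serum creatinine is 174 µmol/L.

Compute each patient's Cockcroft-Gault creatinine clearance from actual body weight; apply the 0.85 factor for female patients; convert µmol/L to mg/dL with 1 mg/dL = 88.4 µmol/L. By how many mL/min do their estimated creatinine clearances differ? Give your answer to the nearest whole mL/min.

Patient 1: CrCl = (140 − 61) × 117 / (72 × 2.85) = 9243.0 / 205.20 ≈ 45.0 mL/min
Patient 2: SCr = 174 / 88.4 = 1.968 mg/dL
Patient 2: CrCl = (140 − 70) × 73.8 / (72 × 1.968) × 0.85 = 5166.0 / 141.70 × 0.85 ≈ 31.0 mL/min
|45.0 − 31.0| = 14.0 mL/min

14 mL/min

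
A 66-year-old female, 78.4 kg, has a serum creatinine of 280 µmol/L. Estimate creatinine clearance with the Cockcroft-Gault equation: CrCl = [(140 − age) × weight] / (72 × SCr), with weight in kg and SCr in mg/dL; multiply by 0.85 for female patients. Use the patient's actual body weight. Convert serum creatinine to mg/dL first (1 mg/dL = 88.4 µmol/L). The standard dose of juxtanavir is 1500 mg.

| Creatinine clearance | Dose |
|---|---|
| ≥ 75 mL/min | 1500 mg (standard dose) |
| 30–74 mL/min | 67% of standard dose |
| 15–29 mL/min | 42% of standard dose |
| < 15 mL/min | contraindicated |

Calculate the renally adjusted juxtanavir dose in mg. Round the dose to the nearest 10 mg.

SCr = 280 / 88.4 = 3.167 mg/dL
CrCl = (140 − 66) × 78.4 / (72 × 3.167) × 0.85 = 5801.6 / 228.02 × 0.85 ≈ 21.6 mL/min
CrCl ≈ 22 mL/min → bracket 15–29 mL/min.
42% of 1500 mg = 630 mg

630 mg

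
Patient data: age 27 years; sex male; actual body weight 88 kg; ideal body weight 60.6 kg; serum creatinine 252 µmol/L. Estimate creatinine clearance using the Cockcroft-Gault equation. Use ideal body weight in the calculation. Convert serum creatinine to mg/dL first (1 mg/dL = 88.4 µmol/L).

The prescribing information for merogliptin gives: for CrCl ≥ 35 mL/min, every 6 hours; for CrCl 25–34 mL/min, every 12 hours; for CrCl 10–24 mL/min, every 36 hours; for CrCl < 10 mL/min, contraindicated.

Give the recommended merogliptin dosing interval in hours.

every 12 hours

SCr = 252 / 88.4 = 2.851 mg/dL
CrCl = (140 − 27) × 60.6 / (72 × 2.851) = 6847.8 / 205.27 ≈ 33.4 mL/min
CrCl ≈ 33 mL/min → bracket 25–34 mL/min → every 12 hours.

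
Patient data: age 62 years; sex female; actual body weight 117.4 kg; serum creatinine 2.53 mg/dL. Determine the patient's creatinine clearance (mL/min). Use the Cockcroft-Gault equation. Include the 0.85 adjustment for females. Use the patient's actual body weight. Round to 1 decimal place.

CrCl = (140 − 62) × 117.4 / (72 × 2.53) × 0.85 = 9157.2 / 182.16 × 0.85 ≈ 42.7 mL/min

42.7 mL/min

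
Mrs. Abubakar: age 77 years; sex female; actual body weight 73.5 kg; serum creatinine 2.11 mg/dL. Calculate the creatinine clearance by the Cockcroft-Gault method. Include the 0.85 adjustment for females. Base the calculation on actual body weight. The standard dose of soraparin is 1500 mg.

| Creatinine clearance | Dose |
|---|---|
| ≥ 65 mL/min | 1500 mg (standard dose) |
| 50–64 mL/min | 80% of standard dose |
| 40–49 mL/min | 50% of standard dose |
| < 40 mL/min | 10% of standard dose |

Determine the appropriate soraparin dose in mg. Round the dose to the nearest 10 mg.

150 mg

CrCl = (140 − 77) × 73.5 / (72 × 2.11) × 0.85 = 4630.5 / 151.92 × 0.85 ≈ 25.9 mL/min
CrCl ≈ 26 mL/min → bracket < 40 mL/min.
10% of 1500 mg = 150 mg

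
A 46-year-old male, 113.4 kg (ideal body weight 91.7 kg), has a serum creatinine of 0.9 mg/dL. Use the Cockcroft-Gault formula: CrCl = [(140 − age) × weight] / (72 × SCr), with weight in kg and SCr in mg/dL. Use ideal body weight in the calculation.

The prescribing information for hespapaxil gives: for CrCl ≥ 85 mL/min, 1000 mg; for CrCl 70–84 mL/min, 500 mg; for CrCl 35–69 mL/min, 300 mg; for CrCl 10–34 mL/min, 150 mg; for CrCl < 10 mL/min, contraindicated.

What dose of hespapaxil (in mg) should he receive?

1000 mg

CrCl = (140 − 46) × 91.7 / (72 × 0.9) = 8619.8 / 64.80 ≈ 133.0 mL/min
CrCl ≈ 133 mL/min → bracket ≥ 85 mL/min.
Dose for this bracket: 1000 mg.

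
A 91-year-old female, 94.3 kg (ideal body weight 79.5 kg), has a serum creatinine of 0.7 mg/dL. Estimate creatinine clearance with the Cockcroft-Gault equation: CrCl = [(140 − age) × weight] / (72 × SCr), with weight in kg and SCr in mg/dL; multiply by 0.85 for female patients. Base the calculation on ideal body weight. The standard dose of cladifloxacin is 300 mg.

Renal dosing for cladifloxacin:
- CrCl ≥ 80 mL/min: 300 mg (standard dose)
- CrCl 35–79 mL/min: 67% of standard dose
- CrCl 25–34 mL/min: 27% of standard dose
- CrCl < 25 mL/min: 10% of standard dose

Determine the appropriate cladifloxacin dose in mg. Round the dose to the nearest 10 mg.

CrCl = (140 − 91) × 79.5 / (72 × 0.7) × 0.85 = 3895.5 / 50.40 × 0.85 ≈ 65.7 mL/min
CrCl ≈ 66 mL/min → bracket 35–79 mL/min.
67% of 300 mg = 201 mg → 200 mg

200 mg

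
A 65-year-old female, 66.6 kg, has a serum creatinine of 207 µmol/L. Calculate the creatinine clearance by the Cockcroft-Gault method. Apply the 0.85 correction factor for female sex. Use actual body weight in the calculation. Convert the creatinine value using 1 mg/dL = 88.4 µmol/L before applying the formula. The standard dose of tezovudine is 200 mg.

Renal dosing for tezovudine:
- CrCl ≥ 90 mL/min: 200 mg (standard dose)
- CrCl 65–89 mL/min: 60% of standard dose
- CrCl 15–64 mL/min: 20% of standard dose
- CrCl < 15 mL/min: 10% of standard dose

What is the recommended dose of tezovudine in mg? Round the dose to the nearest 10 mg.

40 mg

SCr = 207 / 88.4 = 2.342 mg/dL
CrCl = (140 − 65) × 66.6 / (72 × 2.342) × 0.85 = 4995.0 / 168.62 × 0.85 ≈ 25.2 mL/min
CrCl ≈ 25 mL/min → bracket 15–64 mL/min.
20% of 200 mg = 40 mg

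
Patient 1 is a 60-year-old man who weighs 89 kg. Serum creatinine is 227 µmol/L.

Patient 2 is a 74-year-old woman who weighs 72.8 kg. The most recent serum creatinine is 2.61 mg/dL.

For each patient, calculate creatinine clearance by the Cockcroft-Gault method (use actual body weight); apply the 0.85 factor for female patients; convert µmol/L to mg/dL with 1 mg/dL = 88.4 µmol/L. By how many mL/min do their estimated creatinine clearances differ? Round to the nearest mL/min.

Patient 1: SCr = 227 / 88.4 = 2.568 mg/dL
Patient 1: CrCl = (140 − 60) × 89 / (72 × 2.568) = 7120.0 / 184.90 ≈ 38.5 mL/min
Patient 2: CrCl = (140 − 74) × 72.8 / (72 × 2.61) × 0.85 = 4804.8 / 187.92 × 0.85 ≈ 21.7 mL/min
|38.5 − 21.7| = 16.8 mL/min

17 mL/min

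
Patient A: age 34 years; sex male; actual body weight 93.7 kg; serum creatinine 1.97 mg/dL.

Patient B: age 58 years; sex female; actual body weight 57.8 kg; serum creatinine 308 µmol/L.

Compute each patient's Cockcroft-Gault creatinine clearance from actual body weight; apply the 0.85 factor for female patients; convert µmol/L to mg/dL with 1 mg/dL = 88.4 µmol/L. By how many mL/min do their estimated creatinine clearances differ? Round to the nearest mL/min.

54 mL/min

Patient A: CrCl = (140 − 34) × 93.7 / (72 × 1.97) = 9932.2 / 141.84 ≈ 70.0 mL/min
Patient B: SCr = 308 / 88.4 = 3.484 mg/dL
Patient B: CrCl = (140 − 58) × 57.8 / (72 × 3.484) × 0.85 = 4739.6 / 250.85 × 0.85 ≈ 16.1 mL/min
|70.0 − 16.1| = 53.9 mL/min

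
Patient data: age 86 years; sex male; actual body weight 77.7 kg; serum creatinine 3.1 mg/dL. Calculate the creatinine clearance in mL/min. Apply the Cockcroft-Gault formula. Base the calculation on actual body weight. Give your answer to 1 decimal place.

18.8 mL/min

CrCl = (140 − 86) × 77.7 / (72 × 3.1) = 4195.8 / 223.20 ≈ 18.8 mL/min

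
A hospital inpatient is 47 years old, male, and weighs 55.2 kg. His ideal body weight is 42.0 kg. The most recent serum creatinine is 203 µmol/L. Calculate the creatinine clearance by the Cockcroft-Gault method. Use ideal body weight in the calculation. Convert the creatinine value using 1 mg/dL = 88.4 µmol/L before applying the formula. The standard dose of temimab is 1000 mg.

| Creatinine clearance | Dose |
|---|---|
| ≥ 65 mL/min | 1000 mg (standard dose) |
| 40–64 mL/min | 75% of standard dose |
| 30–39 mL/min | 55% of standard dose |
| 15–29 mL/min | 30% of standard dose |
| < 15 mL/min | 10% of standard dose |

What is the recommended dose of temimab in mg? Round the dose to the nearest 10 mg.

SCr = 203 / 88.4 = 2.296 mg/dL
CrCl = (140 − 47) × 42 / (72 × 2.296) = 3906.0 / 165.31 ≈ 23.6 mL/min
CrCl ≈ 24 mL/min → bracket 15–29 mL/min.
30% of 1000 mg = 300 mg

300 mg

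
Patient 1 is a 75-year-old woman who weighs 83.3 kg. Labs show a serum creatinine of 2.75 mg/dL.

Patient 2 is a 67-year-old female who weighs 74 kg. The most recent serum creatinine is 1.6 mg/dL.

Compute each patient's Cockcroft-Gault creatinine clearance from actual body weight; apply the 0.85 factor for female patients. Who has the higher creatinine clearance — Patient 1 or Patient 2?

Patient 1: CrCl = (140 − 75) × 83.3 / (72 × 2.75) × 0.85 = 5414.5 / 198.00 × 0.85 ≈ 23.2 mL/min
Patient 2: CrCl = (140 − 67) × 74 / (72 × 1.6) × 0.85 = 5402.0 / 115.20 × 0.85 ≈ 39.9 mL/min
23.2 vs 39.9 mL/min → Patient 2 is higher.

Patient 2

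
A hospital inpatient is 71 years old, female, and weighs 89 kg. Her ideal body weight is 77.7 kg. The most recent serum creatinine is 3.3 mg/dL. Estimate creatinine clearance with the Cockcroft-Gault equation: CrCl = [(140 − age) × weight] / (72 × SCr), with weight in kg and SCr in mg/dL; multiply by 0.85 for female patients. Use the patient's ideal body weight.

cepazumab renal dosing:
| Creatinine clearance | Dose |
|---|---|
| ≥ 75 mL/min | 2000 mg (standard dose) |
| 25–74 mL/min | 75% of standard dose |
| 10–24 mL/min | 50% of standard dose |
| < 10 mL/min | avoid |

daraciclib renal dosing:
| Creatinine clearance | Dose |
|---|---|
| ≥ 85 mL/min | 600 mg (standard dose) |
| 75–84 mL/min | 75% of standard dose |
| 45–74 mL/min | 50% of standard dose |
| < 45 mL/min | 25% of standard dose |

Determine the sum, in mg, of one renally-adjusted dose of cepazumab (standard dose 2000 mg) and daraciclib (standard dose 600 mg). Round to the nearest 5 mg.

1150 mg

CrCl = (140 − 71) × 77.7 / (72 × 3.3) × 0.85 = 5361.3 / 237.60 × 0.85 ≈ 19.2 mL/min
CrCl ≈ 19 mL/min.
cepazumab: 10–24 mL/min → 50% of 2000 mg = 1000 mg.
daraciclib: < 45 mL/min → 25% of 600 mg = 150 mg.
Total = 1000 + 150 = 1150 mg.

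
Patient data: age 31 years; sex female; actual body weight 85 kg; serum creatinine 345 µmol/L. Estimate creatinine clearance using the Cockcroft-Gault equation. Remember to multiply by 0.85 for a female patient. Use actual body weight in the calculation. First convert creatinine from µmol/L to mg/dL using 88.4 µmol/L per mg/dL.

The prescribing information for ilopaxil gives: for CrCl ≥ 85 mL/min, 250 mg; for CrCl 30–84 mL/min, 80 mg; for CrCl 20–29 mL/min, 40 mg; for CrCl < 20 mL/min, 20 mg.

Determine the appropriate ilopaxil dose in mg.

SCr = 345 / 88.4 = 3.903 mg/dL
CrCl = (140 − 31) × 85 / (72 × 3.903) × 0.85 = 9265.0 / 281.02 × 0.85 ≈ 28.0 mL/min
CrCl ≈ 28 mL/min → bracket 20–29 mL/min.
Dose for this bracket: 40 mg.

40 mg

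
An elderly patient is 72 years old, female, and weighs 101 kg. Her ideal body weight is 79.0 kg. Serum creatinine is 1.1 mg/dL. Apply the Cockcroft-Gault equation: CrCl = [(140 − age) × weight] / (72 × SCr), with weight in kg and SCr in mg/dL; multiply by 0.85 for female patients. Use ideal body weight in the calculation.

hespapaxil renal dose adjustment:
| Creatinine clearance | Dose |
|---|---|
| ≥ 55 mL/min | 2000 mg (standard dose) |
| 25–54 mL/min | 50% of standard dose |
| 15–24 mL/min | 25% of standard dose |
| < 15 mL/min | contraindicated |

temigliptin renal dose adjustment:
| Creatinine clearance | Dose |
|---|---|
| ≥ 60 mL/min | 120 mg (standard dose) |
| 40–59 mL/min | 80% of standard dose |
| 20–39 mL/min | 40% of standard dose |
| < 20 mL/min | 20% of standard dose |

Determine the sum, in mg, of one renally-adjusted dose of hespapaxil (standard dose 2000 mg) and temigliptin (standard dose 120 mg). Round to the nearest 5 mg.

2095 mg

CrCl = (140 − 72) × 79 / (72 × 1.1) × 0.85 = 5372.0 / 79.20 × 0.85 ≈ 57.7 mL/min
CrCl ≈ 58 mL/min.
hespapaxil: ≥ 55 mL/min → 100% of 2000 mg = 2000 mg.
temigliptin: 40–59 mL/min → 80% of 120 mg = 96 mg.
Total = 2000 + 96 = 2096 mg.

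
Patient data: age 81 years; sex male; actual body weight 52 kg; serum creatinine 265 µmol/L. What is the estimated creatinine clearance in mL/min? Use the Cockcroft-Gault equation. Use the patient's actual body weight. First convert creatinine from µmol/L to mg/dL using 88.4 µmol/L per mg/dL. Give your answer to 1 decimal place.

14.2 mL/min

SCr = 265 / 88.4 = 2.998 mg/dL
CrCl = (140 − 81) × 52 / (72 × 2.998) = 3068.0 / 215.86 ≈ 14.2 mL/min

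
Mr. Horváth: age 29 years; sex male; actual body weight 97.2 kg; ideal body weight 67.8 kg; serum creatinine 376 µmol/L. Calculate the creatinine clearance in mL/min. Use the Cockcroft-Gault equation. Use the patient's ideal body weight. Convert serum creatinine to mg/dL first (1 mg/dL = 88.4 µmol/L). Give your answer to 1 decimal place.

SCr = 376 / 88.4 = 4.253 mg/dL
CrCl = (140 − 29) × 67.8 / (72 × 4.253) = 7525.8 / 306.22 ≈ 24.6 mL/min

24.6 mL/min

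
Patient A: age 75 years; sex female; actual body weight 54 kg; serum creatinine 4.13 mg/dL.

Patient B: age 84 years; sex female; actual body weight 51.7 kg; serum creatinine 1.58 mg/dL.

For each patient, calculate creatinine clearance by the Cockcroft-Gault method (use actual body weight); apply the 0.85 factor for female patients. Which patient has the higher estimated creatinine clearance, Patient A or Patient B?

Patient B

Patient A: CrCl = (140 − 75) × 54 / (72 × 4.13) × 0.85 = 3510.0 / 297.36 × 0.85 ≈ 10.0 mL/min
Patient B: CrCl = (140 − 84) × 51.7 / (72 × 1.58) × 0.85 = 2895.2 / 113.76 × 0.85 ≈ 21.6 mL/min
10.0 vs 21.6 mL/min → Patient B is higher.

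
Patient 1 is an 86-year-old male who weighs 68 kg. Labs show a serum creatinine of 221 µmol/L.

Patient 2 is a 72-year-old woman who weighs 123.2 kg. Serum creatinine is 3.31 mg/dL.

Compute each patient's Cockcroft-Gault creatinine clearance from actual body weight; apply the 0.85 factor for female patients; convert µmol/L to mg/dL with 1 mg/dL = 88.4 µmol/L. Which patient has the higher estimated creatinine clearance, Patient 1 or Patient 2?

Patient 2

Patient 1: SCr = 221 / 88.4 = 2.5 mg/dL
Patient 1: CrCl = (140 − 86) × 68 / (72 × 2.5) = 3672.0 / 180.00 ≈ 20.4 mL/min
Patient 2: CrCl = (140 − 72) × 123.2 / (72 × 3.31) × 0.85 = 8377.6 / 238.32 × 0.85 ≈ 29.9 mL/min
20.4 vs 29.9 mL/min → Patient 2 is higher.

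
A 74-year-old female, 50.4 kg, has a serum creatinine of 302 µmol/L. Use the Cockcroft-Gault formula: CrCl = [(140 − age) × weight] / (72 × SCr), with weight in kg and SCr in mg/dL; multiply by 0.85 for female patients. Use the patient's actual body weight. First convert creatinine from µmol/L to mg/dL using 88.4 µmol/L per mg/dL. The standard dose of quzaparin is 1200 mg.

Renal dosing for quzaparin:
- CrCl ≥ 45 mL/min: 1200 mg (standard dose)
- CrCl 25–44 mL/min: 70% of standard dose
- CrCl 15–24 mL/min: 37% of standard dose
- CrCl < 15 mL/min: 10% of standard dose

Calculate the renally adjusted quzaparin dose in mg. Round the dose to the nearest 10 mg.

120 mg

SCr = 302 / 88.4 = 3.416 mg/dL
CrCl = (140 − 74) × 50.4 / (72 × 3.416) × 0.85 = 3326.4 / 245.95 × 0.85 ≈ 11.5 mL/min
CrCl ≈ 11 mL/min → bracket < 15 mL/min.
10% of 1200 mg = 120 mg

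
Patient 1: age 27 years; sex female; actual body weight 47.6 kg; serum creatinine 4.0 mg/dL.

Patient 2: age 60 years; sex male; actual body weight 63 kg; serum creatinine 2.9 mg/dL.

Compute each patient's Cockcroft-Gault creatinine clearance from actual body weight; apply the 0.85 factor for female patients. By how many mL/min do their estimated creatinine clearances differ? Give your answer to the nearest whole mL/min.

8 mL/min

Patient 1: CrCl = (140 − 27) × 47.6 / (72 × 4) × 0.85 = 5378.8 / 288.00 × 0.85 ≈ 15.9 mL/min
Patient 2: CrCl = (140 − 60) × 63 / (72 × 2.9) = 5040.0 / 208.80 ≈ 24.1 mL/min
|15.9 − 24.1| = 8.2 mL/min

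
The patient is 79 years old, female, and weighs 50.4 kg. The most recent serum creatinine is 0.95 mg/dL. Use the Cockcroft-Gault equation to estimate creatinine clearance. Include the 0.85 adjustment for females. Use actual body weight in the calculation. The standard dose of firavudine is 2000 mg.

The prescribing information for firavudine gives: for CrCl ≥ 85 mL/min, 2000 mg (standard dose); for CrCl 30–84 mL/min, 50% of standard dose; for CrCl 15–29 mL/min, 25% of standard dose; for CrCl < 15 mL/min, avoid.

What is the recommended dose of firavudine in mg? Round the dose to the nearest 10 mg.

CrCl = (140 − 79) × 50.4 / (72 × 0.95) × 0.85 = 3074.4 / 68.40 × 0.85 ≈ 38.2 mL/min
CrCl ≈ 38 mL/min → bracket 30–84 mL/min.
50% of 2000 mg = 1000 mg

1000 mg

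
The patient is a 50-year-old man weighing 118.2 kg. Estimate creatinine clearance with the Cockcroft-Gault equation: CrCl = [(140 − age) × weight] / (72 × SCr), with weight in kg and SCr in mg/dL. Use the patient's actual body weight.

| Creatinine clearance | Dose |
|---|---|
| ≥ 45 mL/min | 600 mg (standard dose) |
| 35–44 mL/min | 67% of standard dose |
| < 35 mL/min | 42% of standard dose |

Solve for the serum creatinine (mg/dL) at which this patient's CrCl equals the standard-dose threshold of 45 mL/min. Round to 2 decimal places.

3.28 mg/dL

Standard dose requires CrCl ≥ 45 mL/min.
Set (140 − 50) × 118.2 / (72 × SCr) = 45
SCr = (140 − 50) × 118.2 / (72 × 45) = 3.283 mg/dL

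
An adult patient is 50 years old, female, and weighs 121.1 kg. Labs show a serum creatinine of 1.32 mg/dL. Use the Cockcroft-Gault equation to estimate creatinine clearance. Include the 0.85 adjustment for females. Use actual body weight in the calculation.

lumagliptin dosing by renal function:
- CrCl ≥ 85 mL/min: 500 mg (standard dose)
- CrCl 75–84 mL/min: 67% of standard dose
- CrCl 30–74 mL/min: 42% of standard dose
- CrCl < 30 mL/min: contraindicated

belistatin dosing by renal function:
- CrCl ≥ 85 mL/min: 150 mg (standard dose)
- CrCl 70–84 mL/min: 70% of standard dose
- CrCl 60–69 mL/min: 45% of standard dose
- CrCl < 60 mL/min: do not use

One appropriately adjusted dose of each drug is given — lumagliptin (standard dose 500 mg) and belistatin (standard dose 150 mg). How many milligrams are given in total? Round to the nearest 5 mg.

CrCl = (140 − 50) × 121.1 / (72 × 1.32) × 0.85 = 10899.0 / 95.04 × 0.85 ≈ 97.5 mL/min
CrCl ≈ 97 mL/min.
lumagliptin: ≥ 85 mL/min → 100% of 500 mg = 500 mg.
belistatin: ≥ 85 mL/min → 100% of 150 mg = 150 mg.
Total = 500 + 150 = 650 mg.

650 mg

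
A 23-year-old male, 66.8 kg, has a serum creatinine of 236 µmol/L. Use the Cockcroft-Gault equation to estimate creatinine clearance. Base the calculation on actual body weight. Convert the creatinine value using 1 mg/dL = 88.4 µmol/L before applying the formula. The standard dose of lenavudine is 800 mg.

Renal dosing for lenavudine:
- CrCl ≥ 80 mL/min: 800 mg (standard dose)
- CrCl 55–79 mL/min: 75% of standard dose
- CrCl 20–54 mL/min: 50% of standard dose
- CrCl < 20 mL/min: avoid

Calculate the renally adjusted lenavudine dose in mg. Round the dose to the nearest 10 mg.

SCr = 236 / 88.4 = 2.67 mg/dL
CrCl = (140 − 23) × 66.8 / (72 × 2.67) = 7815.6 / 192.24 ≈ 40.7 mL/min
CrCl ≈ 41 mL/min → bracket 20–54 mL/min.
50% of 800 mg = 400 mg

400 mg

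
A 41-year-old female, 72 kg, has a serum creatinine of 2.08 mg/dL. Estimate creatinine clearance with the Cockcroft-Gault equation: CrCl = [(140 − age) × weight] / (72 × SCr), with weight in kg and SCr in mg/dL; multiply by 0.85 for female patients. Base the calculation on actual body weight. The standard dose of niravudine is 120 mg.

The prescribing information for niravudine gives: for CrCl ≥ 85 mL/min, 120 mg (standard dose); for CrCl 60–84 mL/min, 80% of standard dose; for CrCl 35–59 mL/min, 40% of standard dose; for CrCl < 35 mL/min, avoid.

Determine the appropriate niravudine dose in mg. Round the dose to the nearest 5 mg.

CrCl = (140 − 41) × 72 / (72 × 2.08) × 0.85 = 7128.0 / 149.76 × 0.85 ≈ 40.5 mL/min
CrCl ≈ 40 mL/min → bracket 35–59 mL/min.
40% of 120 mg = 48 mg → 50 mg

50 mg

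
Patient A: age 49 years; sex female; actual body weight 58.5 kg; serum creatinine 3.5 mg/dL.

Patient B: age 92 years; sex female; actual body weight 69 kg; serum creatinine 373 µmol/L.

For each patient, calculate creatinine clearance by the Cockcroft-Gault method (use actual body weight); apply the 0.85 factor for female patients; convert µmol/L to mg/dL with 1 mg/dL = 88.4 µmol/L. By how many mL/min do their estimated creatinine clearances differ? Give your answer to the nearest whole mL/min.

Patient A: CrCl = (140 − 49) × 58.5 / (72 × 3.5) × 0.85 = 5323.5 / 252.00 × 0.85 ≈ 18.0 mL/min
Patient B: SCr = 373 / 88.4 = 4.219 mg/dL
Patient B: CrCl = (140 − 92) × 69 / (72 × 4.219) × 0.85 = 3312.0 / 303.77 × 0.85 ≈ 9.3 mL/min
|18.0 − 9.3| = 8.7 mL/min

9 mL/min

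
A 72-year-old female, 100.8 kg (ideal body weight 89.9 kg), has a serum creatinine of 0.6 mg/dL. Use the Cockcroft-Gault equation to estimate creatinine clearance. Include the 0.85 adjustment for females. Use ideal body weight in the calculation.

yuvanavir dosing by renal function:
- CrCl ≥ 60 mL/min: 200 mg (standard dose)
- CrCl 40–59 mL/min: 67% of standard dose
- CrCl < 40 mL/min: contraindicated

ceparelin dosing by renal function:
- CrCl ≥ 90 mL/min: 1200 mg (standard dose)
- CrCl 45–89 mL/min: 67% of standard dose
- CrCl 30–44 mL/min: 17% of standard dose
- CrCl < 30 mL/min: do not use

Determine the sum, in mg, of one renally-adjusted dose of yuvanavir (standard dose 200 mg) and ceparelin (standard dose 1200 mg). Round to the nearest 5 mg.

CrCl = (140 − 72) × 89.9 / (72 × 0.6) × 0.85 = 6113.2 / 43.20 × 0.85 ≈ 120.3 mL/min
CrCl ≈ 120 mL/min.
yuvanavir: ≥ 60 mL/min → 100% of 200 mg = 200 mg.
ceparelin: ≥ 90 mL/min → 100% of 1200 mg = 1200 mg.
Total = 200 + 1200 = 1400 mg.

1400 mg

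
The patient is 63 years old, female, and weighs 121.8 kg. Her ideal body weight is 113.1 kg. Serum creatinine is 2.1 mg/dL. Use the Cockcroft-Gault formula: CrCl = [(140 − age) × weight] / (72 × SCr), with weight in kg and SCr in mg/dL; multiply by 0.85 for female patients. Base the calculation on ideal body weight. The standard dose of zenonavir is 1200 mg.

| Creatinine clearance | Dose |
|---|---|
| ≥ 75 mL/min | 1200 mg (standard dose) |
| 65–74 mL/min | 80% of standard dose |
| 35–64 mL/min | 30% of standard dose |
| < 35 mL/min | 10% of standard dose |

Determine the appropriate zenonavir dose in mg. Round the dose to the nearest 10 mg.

CrCl = (140 − 63) × 113.1 / (72 × 2.1) × 0.85 = 8708.7 / 151.20 × 0.85 ≈ 49.0 mL/min
CrCl ≈ 49 mL/min → bracket 35–64 mL/min.
30% of 1200 mg = 360 mg

360 mg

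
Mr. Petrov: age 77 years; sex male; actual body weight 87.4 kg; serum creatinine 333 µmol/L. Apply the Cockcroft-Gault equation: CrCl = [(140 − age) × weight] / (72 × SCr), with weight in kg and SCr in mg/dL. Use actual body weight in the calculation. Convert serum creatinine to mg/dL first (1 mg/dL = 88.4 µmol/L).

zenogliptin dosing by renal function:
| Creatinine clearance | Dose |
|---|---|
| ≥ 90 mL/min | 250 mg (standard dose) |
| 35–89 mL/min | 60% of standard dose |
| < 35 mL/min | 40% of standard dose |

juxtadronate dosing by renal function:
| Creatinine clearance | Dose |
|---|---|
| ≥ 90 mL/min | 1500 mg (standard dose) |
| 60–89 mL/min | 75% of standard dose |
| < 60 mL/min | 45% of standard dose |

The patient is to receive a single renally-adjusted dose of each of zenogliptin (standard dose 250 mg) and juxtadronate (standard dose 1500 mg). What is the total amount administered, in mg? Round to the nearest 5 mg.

775 mg

SCr = 333 / 88.4 = 3.767 mg/dL
CrCl = (140 − 77) × 87.4 / (72 × 3.767) = 5506.2 / 271.22 ≈ 20.3 mL/min
CrCl ≈ 20 mL/min.
zenogliptin: < 35 mL/min → 40% of 250 mg = 100 mg.
juxtadronate: < 60 mL/min → 45% of 1500 mg = 675 mg.
Total = 100 + 675 = 775 mg.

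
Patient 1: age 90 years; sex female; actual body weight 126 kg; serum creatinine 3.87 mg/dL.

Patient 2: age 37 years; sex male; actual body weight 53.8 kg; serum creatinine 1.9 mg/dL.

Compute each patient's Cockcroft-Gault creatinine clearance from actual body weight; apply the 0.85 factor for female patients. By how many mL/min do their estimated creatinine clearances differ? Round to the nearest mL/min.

21 mL/min

Patient 1: CrCl = (140 − 90) × 126 / (72 × 3.87) × 0.85 = 6300.0 / 278.64 × 0.85 ≈ 19.2 mL/min
Patient 2: CrCl = (140 − 37) × 53.8 / (72 × 1.9) = 5541.4 / 136.80 ≈ 40.5 mL/min
|19.2 − 40.5| = 21.3 mL/min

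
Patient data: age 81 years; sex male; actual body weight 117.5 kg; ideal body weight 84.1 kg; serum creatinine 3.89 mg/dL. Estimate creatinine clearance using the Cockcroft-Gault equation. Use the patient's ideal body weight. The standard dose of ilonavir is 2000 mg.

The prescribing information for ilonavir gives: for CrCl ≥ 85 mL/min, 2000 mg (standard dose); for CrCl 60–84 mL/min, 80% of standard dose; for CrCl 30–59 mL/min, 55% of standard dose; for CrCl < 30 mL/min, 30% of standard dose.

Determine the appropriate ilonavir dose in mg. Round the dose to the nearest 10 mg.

CrCl = (140 − 81) × 84.1 / (72 × 3.89) = 4961.9 / 280.08 ≈ 17.7 mL/min
CrCl ≈ 18 mL/min → bracket < 30 mL/min.
30% of 2000 mg = 600 mg

600 mg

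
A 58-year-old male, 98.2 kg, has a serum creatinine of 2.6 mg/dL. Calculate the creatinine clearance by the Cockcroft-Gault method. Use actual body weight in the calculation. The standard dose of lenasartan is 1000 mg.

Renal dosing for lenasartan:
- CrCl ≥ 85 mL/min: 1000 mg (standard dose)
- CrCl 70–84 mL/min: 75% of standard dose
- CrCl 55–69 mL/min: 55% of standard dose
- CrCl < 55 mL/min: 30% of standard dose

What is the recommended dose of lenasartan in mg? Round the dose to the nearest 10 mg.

CrCl = (140 − 58) × 98.2 / (72 × 2.6) = 8052.4 / 187.20 ≈ 43.0 mL/min
CrCl ≈ 43 mL/min → bracket < 55 mL/min.
30% of 1000 mg = 300 mg

300 mg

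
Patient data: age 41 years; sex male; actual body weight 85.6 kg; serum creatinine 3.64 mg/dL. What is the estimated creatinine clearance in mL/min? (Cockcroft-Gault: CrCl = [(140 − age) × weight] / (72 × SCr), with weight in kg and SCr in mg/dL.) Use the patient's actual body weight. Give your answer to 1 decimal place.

CrCl = (140 − 41) × 85.6 / (72 × 3.64) = 8474.4 / 262.08 ≈ 32.3 mL/min

32.3 mL/min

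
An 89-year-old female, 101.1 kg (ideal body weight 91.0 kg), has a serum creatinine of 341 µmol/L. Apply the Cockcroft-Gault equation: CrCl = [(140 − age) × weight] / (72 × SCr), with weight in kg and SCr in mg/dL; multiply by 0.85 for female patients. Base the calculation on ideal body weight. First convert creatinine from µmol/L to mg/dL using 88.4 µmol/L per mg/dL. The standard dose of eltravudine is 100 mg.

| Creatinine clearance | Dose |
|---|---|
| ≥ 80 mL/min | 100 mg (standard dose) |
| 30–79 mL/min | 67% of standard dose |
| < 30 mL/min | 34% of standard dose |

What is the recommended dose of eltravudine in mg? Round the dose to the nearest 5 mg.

SCr = 341 / 88.4 = 3.857 mg/dL
CrCl = (140 − 89) × 91 / (72 × 3.857) × 0.85 = 4641.0 / 277.70 × 0.85 ≈ 14.2 mL/min
CrCl ≈ 14 mL/min → bracket < 30 mL/min.
34% of 100 mg = 34 mg → 35 mg

35 mg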